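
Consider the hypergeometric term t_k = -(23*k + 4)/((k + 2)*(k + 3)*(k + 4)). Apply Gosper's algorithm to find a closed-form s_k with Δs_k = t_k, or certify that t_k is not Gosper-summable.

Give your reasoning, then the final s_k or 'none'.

t_(k+1)/t_k = (k + 2)*(23*k + 27)/((k + 5)*(23*k + 4)).
Gosper form: A/B · C(k+1)/C(k) with A=k + 2, B=k + 5, C=k + 4/23.
Need (k + 2)·f(k+1) − (k + 4)·f(k) = k + 4/23.
Bound: deg f ≤ 2.
Solve for f: f(k) = k*(25*k - 13)/138 (degree 2 ≤ 2).
Get s_k = R·t_k = k*(13 - 25*k)/(6*(k + 2)*(k + 3)) with R(k) = B(k−1)f(k)/C(k) = k*(k + 4)*(25*k - 13)/(6*(23*k + 4)).
Verify: (-23*k - 4)/(k**3 + 9*k**2 + 26*k + 24) matches t_k.

s_k = k*(13 - 25*k)/(6*(k + 2)*(k + 3))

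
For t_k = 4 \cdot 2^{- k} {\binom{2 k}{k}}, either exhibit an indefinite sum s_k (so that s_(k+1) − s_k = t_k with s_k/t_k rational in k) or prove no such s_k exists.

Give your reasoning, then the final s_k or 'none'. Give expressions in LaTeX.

none — t_k is not Gosper-summable

Ratio r(k) = (2*k + 1)/(k + 1).
So A=2*k + 1 and B=k + 1, with C=1.
Key eq: (2*k + 1)·f(k+1) = (k)·f(k) + (1).
d = -1 from the (1,1,0) case.
d = -1 < 0 ⇒ no nonzero polynomial f; not summable.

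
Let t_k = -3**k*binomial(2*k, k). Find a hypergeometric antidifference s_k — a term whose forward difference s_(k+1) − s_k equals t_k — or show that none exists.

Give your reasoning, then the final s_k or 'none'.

none — t_k is not Gosper-summable

Step 1: r(k) = 6*(2*k + 1)/(k + 1).
Factor: A=12*k + 6; B=k + 1; C=1.
Solve (12*k + 6)·f(k+1) − (k)·f(k) = 1.
deg f ≤ -1 (via 1,1,0).
deg f ≤ -1 is impossible — no certificate.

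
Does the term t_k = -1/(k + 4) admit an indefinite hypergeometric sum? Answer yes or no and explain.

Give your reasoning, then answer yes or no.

Compute t_(k+1)/t_k: get (k + 4)/(k + 5).
Factor: A=k + 4; B=k + 5; C=1.
Set up (k + 4)·f(k+1) − (k + 4)·f(k) − (1) = 0.
deg f ≤ 0 (via 1,1,0).
Write f(k) = c0. Then LHS − RHS = -1, requiring -1 = 0: contradictory. No certificate.

No — key equation has no polynomial f.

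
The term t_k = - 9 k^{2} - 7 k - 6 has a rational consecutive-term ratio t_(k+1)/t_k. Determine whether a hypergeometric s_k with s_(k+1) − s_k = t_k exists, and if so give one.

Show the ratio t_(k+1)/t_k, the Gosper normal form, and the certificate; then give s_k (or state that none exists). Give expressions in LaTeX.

The ratio is (9*k**2 + 25*k + 22)/(9*k**2 + 7*k + 6).
Factor: A=1; B=1; C=k**2 + 7*k/9 + 2/3.
Key eq: (1)·f(k+1) = (1)·f(k) + (k**2 + 7*k/9 + 2/3).
Bound: deg f ≤ 3.
Coefficient equations give f(k) = k*(3*k**2 - k + 4)/9.
R(k) = B(k−1)·f(k)/C(k) = k*(3*k**2 - k + 4)/(9*k**2 + 7*k + 6); s_k = R·t_k = k*(-3*k**2 + k - 4).
s_(k+1) − s_k = -9*k**2 - 7*k - 6 = t_k.

s_k = k \left(- 3 k^{2} + k - 4\right)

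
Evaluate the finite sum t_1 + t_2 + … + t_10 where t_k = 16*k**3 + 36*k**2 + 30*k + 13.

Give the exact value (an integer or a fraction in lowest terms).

Σ = 64040

Compute t_(k+1)/t_k: get (16*k**3 + 84*k**2 + 150*k + 95)/(16*k**3 + 36*k**2 + 30*k + 13).
So A=1 and B=1, with C=k**3 + 9*k**2/4 + 15*k/8 + 13/16.
f must satisfy (1)·f(k+1) − (1)·f(k) = k**3 + 9*k**2/4 + 15*k/8 + 13/16.
Bound: deg f ≤ 4.
Coefficient equations give f(k) = k*(4*k**3 + 4*k**2 + k + 4)/16.
Then R = B(k−1)f/C = k*(4*k**3 + 4*k**2 + k + 4)/(16*k**3 + 36*k**2 + 30*k + 13), so s_k = R(k)·t_k = k*(4*k**3 + 4*k**2 + k + 4).
Check: Δs_k = 16*k**3 + 36*k**2 + 30*k + 13. ✓
Σ_(k=1)^(10) t_k = s_(11) − s_(1) = 64053 − (13) = 64040.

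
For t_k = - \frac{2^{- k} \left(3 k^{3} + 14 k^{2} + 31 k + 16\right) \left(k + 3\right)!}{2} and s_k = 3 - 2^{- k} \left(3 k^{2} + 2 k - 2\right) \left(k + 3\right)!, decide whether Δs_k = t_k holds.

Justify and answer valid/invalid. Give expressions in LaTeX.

Valid — Δs_k = t_k.

s_(k+1) = -2**(-k - 1)*(2*k + 3*(k + 1)**2)*factorial(k + 4) + 3
s_(k+1) − s_k = -(3*k**3 + 14*k**2 + 31*k + 16)*factorial(k + 3)/(2*2**k)
(s_(k+1) − s_k) − t_k = 0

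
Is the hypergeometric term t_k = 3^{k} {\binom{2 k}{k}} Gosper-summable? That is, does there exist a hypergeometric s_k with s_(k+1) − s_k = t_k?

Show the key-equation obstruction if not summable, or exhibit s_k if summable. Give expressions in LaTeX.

t_(k+1)/t_k = 6*(2*k + 1)/(k + 1).
Factor: A=12*k + 6; B=k + 1; C=1.
Solve (12*k + 6)·f(k+1) − (k)·f(k) = 1.
d = -1 from the (1,1,0) case.
d = -1 < 0 ⇒ no nonzero polynomial f; not summable.

No — t_k has no hypergeometric antidifference.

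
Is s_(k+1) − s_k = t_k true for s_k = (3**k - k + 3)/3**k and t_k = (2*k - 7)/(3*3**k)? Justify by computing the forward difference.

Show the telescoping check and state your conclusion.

s_(k+1) = (3*3**k - k + 2)/(3*3**k)
s_(k+1) − s_k = (2*k - 7)/(3*3**k)
(s_(k+1) − s_k) − t_k = 0

Valid — Δs_k = t_k.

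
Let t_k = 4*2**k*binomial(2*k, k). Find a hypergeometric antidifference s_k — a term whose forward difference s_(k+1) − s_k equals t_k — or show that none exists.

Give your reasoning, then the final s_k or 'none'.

t_(k+1)/t_k = 4*(2*k + 1)/(k + 1).
Gosper form: A/B · C(k+1)/C(k) with A=8*k + 4, B=k + 1, C=1.
Set up (8*k + 4)·f(k+1) − (k)·f(k) − (1) = 0.
deg f ≤ -1 (via 1,1,0).
d = -1 < 0 ⇒ no nonzero polynomial f; not summable.

none — t_k is not Gosper-summable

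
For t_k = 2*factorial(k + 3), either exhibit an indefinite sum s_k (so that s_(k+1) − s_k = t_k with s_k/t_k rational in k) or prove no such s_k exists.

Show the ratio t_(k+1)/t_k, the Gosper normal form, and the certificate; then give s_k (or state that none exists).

Ratio r(k) = k + 4.
So A=k + 4 and B=1, with C=1.
Need (k + 4)·f(k+1) − (1)·f(k) = 1.
deg f ≤ -1 (via 1,0,0).
Negative degree bound (-1): no f exists, t_k not Gosper-summable.

no hypergeometric antidifference exists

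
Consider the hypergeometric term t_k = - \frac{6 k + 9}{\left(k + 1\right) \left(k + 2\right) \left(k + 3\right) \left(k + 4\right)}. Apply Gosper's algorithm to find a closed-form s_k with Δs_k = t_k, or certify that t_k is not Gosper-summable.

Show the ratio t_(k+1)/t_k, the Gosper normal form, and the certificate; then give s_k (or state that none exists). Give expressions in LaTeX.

s_k = - \frac{k \left(2 k^{2} + 12 k + 13\right)}{3 \left(k + 1\right) \left(k + 2\right) \left(k + 3\right)}

Ratio r(k) = (k + 1)*(2*k + 5)/((k + 5)*(2*k + 3)).
Take A(k)=k + 1, B(k)=k + 5, C(k)=k + 3/2.
Need (k + 1)·f(k+1) − (k + 4)·f(k) = k + 3/2.
From deg A=1, deg B=1, deg C=1: d=3.
Solving with deg f ≤ 3: f(k) = k*(2*k**2 + 12*k + 13)/18.
Certificate R = B(k−1)f/C = k*(k + 4)*(2*k**2 + 12*k + 13)/(9*(2*k + 3)) gives s_k = -k*(2*k**2 + 12*k + 13)/(3*(k + 1)*(k + 2)*(k + 3)).
Δs = 3*(-2*k - 3)/(k**4 + 10*k**3 + 35*k**2 + 50*k + 24), as required.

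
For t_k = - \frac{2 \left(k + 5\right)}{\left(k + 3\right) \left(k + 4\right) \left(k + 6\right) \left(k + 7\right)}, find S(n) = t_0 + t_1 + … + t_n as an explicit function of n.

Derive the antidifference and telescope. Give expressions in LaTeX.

The ratio is (k + 3)*(k + 6)**2/((k + 5)**2*(k + 8)).
Take A(k)=k + 3, B(k)=k + 8, C(k)=k**2 + 10*k + 25.
f must satisfy (k + 3)·f(k+1) − (k + 7)·f(k) = k**2 + 10*k + 25.
d = 4 from the (1,1,2) case.
Solve for f: f(k) = k*(k + 4)*(k + 5)*(k + 9)/36 (degree 4 ≤ 4).
Certificate R = B(k−1)f/C = k*(k + 4)*(k + 7)*(k + 9)/(36*(k + 5)) gives s_k = k*(-k - 9)/(18*(k**2 + 9*k + 18)).
Check: Δs_k = 2*(-k - 5)/(k**4 + 20*k**3 + 145*k**2 + 450*k + 504). ✓
Evaluate: s_(n+1) = (-n**2 - 11*n - 10)/(18*(n**2 + 11*n + 28)); subtract s_(0) = 0 ⇒ S(n) = (-n**2 - 11*n - 10)/(18*(n**2 + 11*n + 28)).

S(n) = \frac{- n^{2} - 11 n - 10}{18 \left(n^{2} + 11 n + 28\right)}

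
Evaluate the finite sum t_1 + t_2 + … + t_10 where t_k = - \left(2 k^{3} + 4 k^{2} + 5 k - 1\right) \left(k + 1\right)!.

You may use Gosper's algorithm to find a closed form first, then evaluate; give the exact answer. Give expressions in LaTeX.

Σ = -104901350402

Step 1: r(k) = (2*k**4 + 14*k**3 + 39*k**2 + 48*k + 20)/(2*k**3 + 4*k**2 + 5*k - 1).
Take A(k)=k + 2, B(k)=1, C(k)=k**3 + 2*k**2 + 5*k/2 - 1/2.
f must satisfy (k + 2)·f(k+1) − (1)·f(k) = k**3 + 2*k**2 + 5*k/2 - 1/2.
deg f ≤ 2 (via 1,0,3).
Solve for f: f(k) = (2*k**2 - 2*k - 1)/2 (degree 2 ≤ 2).
Get s_k = R·t_k = (-2*k**2 + 2*k + 1)*factorial(k + 1) with R(k) = B(k−1)f(k)/C(k) = (2*k**2 - 2*k - 1)/(2*k**3 + 4*k**2 + 5*k - 1).
Check: Δs_k = -(2*k**3 + 4*k**2 + 5*k - 1)*factorial(k + 1). ✓
Σ_(k=1)^(10) t_k = s_(11) − s_(1) = -104901350400 − (2) = -104901350402.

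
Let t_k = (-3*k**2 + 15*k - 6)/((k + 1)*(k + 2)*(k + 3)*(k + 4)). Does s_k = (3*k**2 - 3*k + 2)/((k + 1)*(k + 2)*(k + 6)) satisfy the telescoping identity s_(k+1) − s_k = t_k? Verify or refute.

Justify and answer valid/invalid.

s_(k+1) = (-3*k + 3*(k + 1)**2 - 1)/((k + 2)*(k + 3)*(k + 7))
s_(k+1) − s_k = 3*(-k**3 + 2*k**2 + 25*k - 10)/(k**5 + 19*k**4 + 131*k**3 + 401*k**2 + 540*k + 252)
(s_(k+1) − s_k) − t_k = 6*(3*k**3 + 6*k**2 - 47*k + 22)/(k**6 + 23*k**5 + 207*k**4 + 925*k**3 + 2144*k**2 + 2412*k + 1008)

Invalid: residual 6*(3*k**3 + 6*k**2 - 47*k + 22)/(k**6 + 23*k**5 + 207*k**4 + 925*k**3 + 2144*k**2 + 2412*k + 1008) ≠ 0.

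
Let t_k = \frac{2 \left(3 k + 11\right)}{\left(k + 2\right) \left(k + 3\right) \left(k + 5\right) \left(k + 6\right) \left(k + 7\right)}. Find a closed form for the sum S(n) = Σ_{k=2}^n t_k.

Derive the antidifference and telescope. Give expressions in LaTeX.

S(n) = \frac{n^{3} + 16 n^{2} + 81 n - 98}{112 \left(n^{3} + 16 n^{2} + 81 n + 126\right)}

t_(k+1)/t_k = (k + 2)*(k + 5)*(3*k + 14)/((k + 4)*(k + 8)*(3*k + 11)).
A = k + 2, B = k + 8, C = k**2 + 23*k/3 + 44/3.
Need (k + 2)·f(k+1) − (k + 7)·f(k) = k**2 + 23*k/3 + 44/3.
Degrees (1,1,2) ⇒ d ≤ 5.
Coefficient equations give f(k) = k*(k + 3)*(k + 4)*(k**2 + 13*k + 52)/180.
R(k) = B(k−1)·f(k)/C(k) = k*(k + 3)*(k + 7)*(k**2 + 13*k + 52)/(60*(3*k + 11)); s_k = R·t_k = k*(k**2 + 13*k + 52)/(30*(k**3 + 13*k**2 + 52*k + 60)).
Check: Δs_k = 2*(3*k + 11)/(k**5 + 23*k**4 + 203*k**3 + 853*k**2 + 1692*k + 1260). ✓
Σ_(k=2)^n t_k = s_(n+1) − s_(2) = ((n**3 + 16*n**2 + 81*n + 66)/(30*(n**3 + 16*n**2 + 81*n + 126))) − (41/1680), i.e. (n**3 + 16*n**2 + 81*n - 98)/(112*(n**3 + 16*n**2 + 81*n + 126)).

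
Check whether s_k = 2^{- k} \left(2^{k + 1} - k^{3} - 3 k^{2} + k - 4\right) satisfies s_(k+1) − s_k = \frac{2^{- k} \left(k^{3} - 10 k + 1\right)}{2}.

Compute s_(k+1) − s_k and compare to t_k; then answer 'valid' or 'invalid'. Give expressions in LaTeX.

valid; difference matches t_k

s_(k+1) = (4*2**k - k**3 - 6*k**2 - 8*k - 7)/(2*2**k)
s_(k+1) − s_k = (k**3 - 10*k + 1)/(2*2**k)
(s_(k+1) − s_k) − t_k = 0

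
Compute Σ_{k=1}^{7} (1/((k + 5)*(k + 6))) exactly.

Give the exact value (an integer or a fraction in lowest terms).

Σ = 7/78

The ratio is (k + 5)/(k + 7).
Gosper form: A/B · C(k+1)/C(k) with A=k + 5, B=k + 7, C=1.
Key eq: (k + 5)·f(k+1) = (k + 6)·f(k) + (1).
From deg A=1, deg B=1, deg C=0: d=1.
Match coefficients ⇒ f(k) = k/5.
R(k) = B(k−1)·f(k)/C(k) = k*(k + 6)/5; s_k = R·t_k = k/(5*(k + 5)).
Δs = 1/(k**2 + 11*k + 30), as required.
Σ_(k=1)^(7) t_k = s_(8) − s_(1) = 8/65 − (1/30) = 7/78.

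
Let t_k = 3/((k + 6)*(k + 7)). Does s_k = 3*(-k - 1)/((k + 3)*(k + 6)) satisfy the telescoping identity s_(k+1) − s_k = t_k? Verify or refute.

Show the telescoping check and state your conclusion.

Invalid: residual 12*(-k - 5)/(k**4 + 20*k**3 + 145*k**2 + 450*k + 504) ≠ 0.

s_(k+1) = 3*(-k - 2)/((k + 4)*(k + 7))
s_(k+1) − s_k = 3*(k**2 + 3*k - 8)/(k**4 + 20*k**3 + 145*k**2 + 450*k + 504)
(s_(k+1) − s_k) − t_k = 12*(-k - 5)/(k**4 + 20*k**3 + 145*k**2 + 450*k + 504)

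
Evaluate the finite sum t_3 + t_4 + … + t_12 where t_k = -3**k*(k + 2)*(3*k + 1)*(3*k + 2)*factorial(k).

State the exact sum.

Compute t_(k+1)/t_k: get 3*(k + 1)*(k + 3)*(3*k + 4)*(3*k + 5)/((k + 2)*(3*k + 1)*(3*k + 2)).
Factor: A=3*k + 3; B=1; C=k**3 + 3*k**2 + 20*k/9 + 4/9.
Need (3*k + 3)·f(k+1) − (1)·f(k) = k**3 + 3*k**2 + 20*k/9 + 4/9.
Degrees (1,0,3) ⇒ d ≤ 2.
Coefficient equations give f(k) = (k - 1)*(3*k + 4)/9.
Then R = B(k−1)f/C = (k - 1)*(3*k + 4)/((k + 2)*(3*k + 1)*(3*k + 2)), so s_k = R(k)·t_k = -3**k*(k - 1)*(3*k + 4)*factorial(k).
Δs = -3**k*(k + 2)*(3*k + 1)*(3*k + 2)*factorial(k), as required.
Evaluate s at k=13 and k=3: -5122787361185894400 and -4212; difference -5122787361185890188.

Σ = -5122787361185890188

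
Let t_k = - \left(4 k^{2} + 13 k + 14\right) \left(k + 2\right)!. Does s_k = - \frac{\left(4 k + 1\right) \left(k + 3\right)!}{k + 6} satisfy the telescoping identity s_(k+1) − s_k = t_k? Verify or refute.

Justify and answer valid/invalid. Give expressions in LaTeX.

s_(k+1) = -(4*k + 5)*factorial(k + 4)/(k + 7)
s_(k+1) − s_k = -(4*k**3 + 41*k**2 + 117*k + 113)*factorial(k + 3)/((k + 6)*(k + 7))
(s_(k+1) − s_k) − t_k = 3*(4*k**3 + 37*k**2 + 88*k + 83)*factorial(k + 2)/((k + 6)*(k + 7))

Invalid: residual \frac{3 \left(4 k^{3} + 37 k^{2} + 88 k + 83\right) \left(k + 2\right)!}{\left(k + 6\right) \left(k + 7\right)} ≠ 0.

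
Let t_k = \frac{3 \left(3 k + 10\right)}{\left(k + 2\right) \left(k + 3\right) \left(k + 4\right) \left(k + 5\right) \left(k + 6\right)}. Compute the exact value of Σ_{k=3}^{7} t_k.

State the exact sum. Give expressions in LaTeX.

The ratio is (k + 2)*(3*k + 13)/((k + 7)*(3*k + 10)).
So A=k + 2 and B=k + 7, with C=k + 10/3.
Set up (k + 2)·f(k+1) − (k + 6)·f(k) − (k + 10/3) = 0.
deg f ≤ 4 (via 1,1,1).
Solve for f: f(k) = k*(k + 3)*(k**2 + 11*k + 38)/120 (degree 4 ≤ 4).
Get s_k = R·t_k = 3*k*(k**2 + 11*k + 38)/(40*(k**3 + 11*k**2 + 38*k + 40)) with R(k) = B(k−1)f(k)/C(k) = k*(k + 3)*(k + 6)*(k**2 + 11*k + 38)/(40*(3*k + 10)).
s_(k+1) − s_k = 3*(3*k + 10)/(k**5 + 20*k**4 + 155*k**3 + 580*k**2 + 1044*k + 720) = t_k.
Evaluate s at k=8 and k=3: 19/260 and 9/140; difference 4/455.

Σ = 4/455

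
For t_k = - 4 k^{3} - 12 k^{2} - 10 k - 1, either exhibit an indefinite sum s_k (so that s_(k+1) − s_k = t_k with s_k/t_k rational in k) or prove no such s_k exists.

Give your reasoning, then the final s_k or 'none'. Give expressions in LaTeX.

r(k) = (4*k**3 + 24*k**2 + 46*k + 27)/(4*k**3 + 12*k**2 + 10*k + 1) after simplifying.
Normal form (A,B,C) = (1, 1, k**3 + 3*k**2 + 5*k/2 + 1/4).
f must satisfy (1)·f(k+1) − (1)·f(k) = k**3 + 3*k**2 + 5*k/2 + 1/4.
Bound: deg f ≤ 4.
Match coefficients ⇒ f(k) = k*(k**3 + 2*k**2 - 2)/4.
Then R = B(k−1)f/C = k*(k**3 + 2*k**2 - 2)/(4*k**3 + 12*k**2 + 10*k + 1), so s_k = R(k)·t_k = k*(-k**3 - 2*k**2 + 2).
Check: Δs_k = -4*k**3 - 12*k**2 - 10*k - 1. ✓

s_k = k \left(- k^{3} - 2 k^{2} + 2\right)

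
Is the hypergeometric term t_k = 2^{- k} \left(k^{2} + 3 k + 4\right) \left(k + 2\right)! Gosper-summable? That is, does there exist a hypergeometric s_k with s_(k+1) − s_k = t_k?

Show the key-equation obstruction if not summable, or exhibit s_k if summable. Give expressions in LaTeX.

The ratio is (k + 3)*(3*k + (k + 1)**2 + 7)/(2*(k**2 + 3*k + 4)).
A = k/2 + 3/2, B = 1, C = k**2 + 3*k + 4.
Set up (k/2 + 3/2)·f(k+1) − (1)·f(k) − (k**2 + 3*k + 4) = 0.
d = 1 from the (1,0,2) case.
Match coefficients ⇒ f(k) = 2*(k + 1).
R(k) = B(k−1)·f(k)/C(k) = 2*(k + 1)/(k**2 + 3*k + 4); s_k = R·t_k = 2**(1 - k)*(k + 1)*factorial(k + 2).
Verify: (k**2 + 3*k + 4)*factorial(k + 2)/2**k matches t_k.

Yes. s_k = 2^{1 - k} \left(k + 1\right) \left(k + 2\right)!.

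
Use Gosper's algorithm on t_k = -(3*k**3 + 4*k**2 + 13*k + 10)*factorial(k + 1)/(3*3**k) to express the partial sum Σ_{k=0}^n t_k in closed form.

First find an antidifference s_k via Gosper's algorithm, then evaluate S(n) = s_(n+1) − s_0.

t_(k+1)/t_k = (3*k**4 + 19*k**3 + 56*k**2 + 90*k + 60)/(3*(3*k**3 + 4*k**2 + 13*k + 10)).
So A=k/3 + 2/3 and B=1, with C=k**3 + 4*k**2/3 + 13*k/3 + 10/3.
Solve (k/3 + 2/3)·f(k+1) − (1)·f(k) = k**3 + 4*k**2/3 + 13*k/3 + 10/3.
Bound: deg f ≤ 2.
Solving with deg f ≤ 2: f(k) = (k + 1)*(3*k - 2).
Then R = B(k−1)f/C = 3*(k + 1)*(3*k - 2)/(3*k**3 + 4*k**2 + 13*k + 10), so s_k = R(k)·t_k = -(k + 1)*(3*k - 2)*factorial(k + 1)/3**k.
Verify: -(3*k**3 + 4*k**2 + 13*k + 10)*factorial(k + 1)/(3*3**k) matches t_k.
Telescope: S(n) = s_(n+1) − s_(0) = -3**(-n - 1)*(n + 2)*(3*n + 1)*factorial(n + 2) − (2) = -(6*3**n + 3*n**4*factorial(n) + 16*n**3*factorial(n) + 29*n**2*factorial(n) + 20*n*factorial(n) + 4*factorial(n))/(3*3**n).

S(n) = -(6*3**n + 3*n**4*factorial(n) + 16*n**3*factorial(n) + 29*n**2*factorial(n) + 20*n*factorial(n) + 4*factorial(n))/(3*3**n)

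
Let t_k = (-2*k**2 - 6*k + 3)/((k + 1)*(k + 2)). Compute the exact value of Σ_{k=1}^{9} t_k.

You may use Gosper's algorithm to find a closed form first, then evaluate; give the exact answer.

Σ = -333/22

Ratio r(k) = (k + 1)*(6*k + 2*(k + 1)**2 + 3)/((k + 3)*(2*k**2 + 6*k - 3)).
Gosper form: A/B · C(k+1)/C(k) with A=k + 1, B=k + 3, C=k**2 + 3*k - 3/2.
f must satisfy (k + 1)·f(k+1) − (k + 2)·f(k) = k**2 + 3*k - 3/2.
Bound: deg f ≤ 2.
Solve for f: f(k) = k*(2*k - 5)/2 (degree 2 ≤ 2).
R(k) = B(k−1)·f(k)/C(k) = k*(k + 2)*(2*k - 5)/(2*k**2 + 6*k - 3); s_k = R·t_k = k*(5 - 2*k)/(k + 1).
s_(k+1) − s_k = (-2*k**2 - 6*k + 3)/(k**2 + 3*k + 2) = t_k.
Sum = s_(10) − s_(1); s_(10) = -150/11, s_(1) = 3/2 ⇒ -333/22.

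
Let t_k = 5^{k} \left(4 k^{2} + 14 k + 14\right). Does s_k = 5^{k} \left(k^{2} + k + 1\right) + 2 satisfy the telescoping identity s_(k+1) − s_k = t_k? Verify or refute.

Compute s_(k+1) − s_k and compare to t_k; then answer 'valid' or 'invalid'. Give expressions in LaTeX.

valid (s_(k+1) − s_k reduces to t_k)

s_(k+1) = 5**(k + 1)*(k + (k + 1)**2 + 2) + 2
s_(k+1) − s_k = 5**k*(4*k**2 + 14*k + 14)
(s_(k+1) − s_k) − t_k = 0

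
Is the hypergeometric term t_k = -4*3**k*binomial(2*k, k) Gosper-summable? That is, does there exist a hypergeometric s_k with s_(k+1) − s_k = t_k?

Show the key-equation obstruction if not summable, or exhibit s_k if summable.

No — t_k has no hypergeometric antidifference.

Ratio r(k) = 6*(2*k + 1)/(k + 1).
A = 12*k + 6, B = k + 1, C = 1.
Set up (12*k + 6)·f(k+1) − (k)·f(k) − (1) = 0.
Degrees (1,1,0) ⇒ d ≤ -1.
Negative degree bound (-1): no f exists, t_k not Gosper-summable.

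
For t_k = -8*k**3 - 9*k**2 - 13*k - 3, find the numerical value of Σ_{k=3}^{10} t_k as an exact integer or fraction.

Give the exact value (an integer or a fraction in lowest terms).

Σ = -28248

t_(k+1)/t_k = (8*k**3 + 33*k**2 + 55*k + 33)/(8*k**3 + 9*k**2 + 13*k + 3).
Gosper form: A/B · C(k+1)/C(k) with A=1, B=1, C=k**3 + 9*k**2/8 + 13*k/8 + 3/8.
Key eq: (1)·f(k+1) = (1)·f(k) + (k**3 + 9*k**2/8 + 13*k/8 + 3/8).
Degrees (0,0,3) ⇒ d ≤ 4.
Coefficient equations give f(k) = k*(2*k - 1)*(k**2 + 2)/8.
Get s_k = R·t_k = k*(-2*k**3 + k**2 - 4*k + 2) with R(k) = B(k−1)f(k)/C(k) = k*(2*k - 1)*(k**2 + 2)/(8*k**3 + 9*k**2 + 13*k + 3).
Check: Δs_k = -8*k**3 - 9*k**2 - 13*k - 3. ✓
Σ_(k=3)^(10) t_k = s_(11) − s_(3) = -28413 − (-165) = -28248.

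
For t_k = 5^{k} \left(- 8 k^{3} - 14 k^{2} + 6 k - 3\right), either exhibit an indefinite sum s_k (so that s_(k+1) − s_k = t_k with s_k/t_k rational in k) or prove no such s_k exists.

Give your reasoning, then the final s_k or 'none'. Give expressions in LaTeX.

s_k = 5^{k} \left(- 2 k^{3} + 4 k^{2} - k - 2\right)

Compute t_(k+1)/t_k: get 5*(8*k**3 + 38*k**2 + 46*k + 19)/(8*k**3 + 14*k**2 - 6*k + 3).
Gosper form: A/B · C(k+1)/C(k) with A=5, B=1, C=k**3 + 7*k**2/4 - 3*k/4 + 3/8.
Set up (5)·f(k+1) − (1)·f(k) − (k**3 + 7*k**2/4 - 3*k/4 + 3/8) = 0.
Bound: deg f ≤ 3.
Solve for f: f(k) = (2*k**3 - 4*k**2 + k + 2)/8 (degree 3 ≤ 3).
Then R = B(k−1)f/C = (2*k**3 - 4*k**2 + k + 2)/(8*k**3 + 14*k**2 - 6*k + 3), so s_k = R(k)·t_k = 5**k*(-2*k**3 + 4*k**2 - k - 2).
s_(k+1) − s_k = 5**k*(-8*k**3 - 14*k**2 + 6*k - 3) = t_k.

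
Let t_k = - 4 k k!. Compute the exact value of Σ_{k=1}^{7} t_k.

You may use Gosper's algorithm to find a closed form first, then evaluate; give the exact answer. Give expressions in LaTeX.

Σ = -161276

Step 1: r(k) = (k + 1)**2/k.
Take A(k)=k + 1, B(k)=1, C(k)=k.
Need (k + 1)·f(k+1) − (1)·f(k) = k.
From deg A=1, deg B=0, deg C=1: d=0.
Match coefficients ⇒ f(k) = 1.
So s_k = (B(k−1)f/C)·t_k = (1/k)·t_k = -4*factorial(k).
Check: Δs_k = -4*k*factorial(k). ✓
Telescoping: Σ = s_(8) − s_(1) = -161280 − (-4) = -161276.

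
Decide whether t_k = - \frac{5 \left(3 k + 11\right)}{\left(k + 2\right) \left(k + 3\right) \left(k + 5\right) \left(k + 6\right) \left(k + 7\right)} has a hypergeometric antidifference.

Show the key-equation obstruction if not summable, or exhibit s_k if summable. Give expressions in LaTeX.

Yes. s_k = \frac{k \left(- k^{2} - 13 k - 52\right)}{12 \left(k^{3} + 13 k^{2} + 52 k + 60\right)}.

Compute t_(k+1)/t_k: get (k + 2)*(k + 5)*(3*k + 14)/((k + 4)*(k + 8)*(3*k + 11)).
So A=k + 2 and B=k + 8, with C=k**2 + 23*k/3 + 44/3.
Solve (k + 2)·f(k+1) − (k + 7)·f(k) = k**2 + 23*k/3 + 44/3.
From deg A=1, deg B=1, deg C=2: d=5.
A polynomial solution: f(k) = k*(k + 3)*(k + 4)*(k**2 + 13*k + 52)/180.
Get s_k = R·t_k = k*(-k**2 - 13*k - 52)/(12*(k**3 + 13*k**2 + 52*k + 60)) with R(k) = B(k−1)f(k)/C(k) = k*(k + 3)*(k + 7)*(k**2 + 13*k + 52)/(60*(3*k + 11)).
Check: Δs_k = 5*(-3*k - 11)/(k**5 + 23*k**4 + 203*k**3 + 853*k**2 + 1692*k + 1260). ✓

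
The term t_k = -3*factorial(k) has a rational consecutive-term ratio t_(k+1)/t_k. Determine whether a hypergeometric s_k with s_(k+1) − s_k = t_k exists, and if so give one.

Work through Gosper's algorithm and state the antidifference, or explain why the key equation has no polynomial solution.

r(k) = k + 1 after simplifying.
Normal form (A,B,C) = (k + 1, 1, 1).
f must satisfy (k + 1)·f(k+1) − (1)·f(k) = 1.
Bound: deg f ≤ -1.
d = -1 < 0 ⇒ no nonzero polynomial f; not summable.

not Gosper-summable; s_k does not exist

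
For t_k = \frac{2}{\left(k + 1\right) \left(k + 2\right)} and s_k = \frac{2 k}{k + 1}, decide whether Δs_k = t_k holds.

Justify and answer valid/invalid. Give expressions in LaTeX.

s_(k+1) = 2*(k + 1)/(k + 2)
s_(k+1) − s_k = 2/(k**2 + 3*k + 2)
(s_(k+1) − s_k) − t_k = 0

Valid — Δs_k = t_k.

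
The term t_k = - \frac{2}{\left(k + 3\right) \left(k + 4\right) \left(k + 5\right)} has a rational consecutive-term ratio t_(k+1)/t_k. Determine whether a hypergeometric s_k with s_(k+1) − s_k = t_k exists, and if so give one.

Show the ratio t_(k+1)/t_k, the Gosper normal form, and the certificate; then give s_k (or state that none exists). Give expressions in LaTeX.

Compute t_(k+1)/t_k: get (k + 3)/(k + 6).
Gosper form: A/B · C(k+1)/C(k) with A=k + 3, B=k + 6, C=1.
Key eq: (k + 3)·f(k+1) = (k + 5)·f(k) + (1).
Bound: deg f ≤ 2.
Solving with deg f ≤ 2: f(k) = k*(k + 7)/24.
Then R = B(k−1)f/C = k*(k + 5)*(k + 7)/24, so s_k = R(k)·t_k = k*(-k - 7)/(12*(k + 3)*(k + 4)).
Check: Δs_k = -2/(k**3 + 12*k**2 + 47*k + 60). ✓

s_k = \frac{k \left(- k - 7\right)}{12 \left(k + 3\right) \left(k + 4\right)}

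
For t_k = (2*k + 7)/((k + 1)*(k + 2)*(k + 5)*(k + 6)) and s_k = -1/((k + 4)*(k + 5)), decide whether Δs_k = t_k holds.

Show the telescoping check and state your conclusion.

Invalid: residual 3*(-3*k - 8)/(k**5 + 18*k**4 + 121*k**3 + 372*k**2 + 508*k + 240) ≠ 0.

s_(k+1) = -1/((k + 5)*(k + 6))
s_(k+1) − s_k = 2/(k**3 + 15*k**2 + 74*k + 120)
(s_(k+1) − s_k) − t_k = 3*(-3*k - 8)/(k**5 + 18*k**4 + 121*k**3 + 372*k**2 + 508*k + 240)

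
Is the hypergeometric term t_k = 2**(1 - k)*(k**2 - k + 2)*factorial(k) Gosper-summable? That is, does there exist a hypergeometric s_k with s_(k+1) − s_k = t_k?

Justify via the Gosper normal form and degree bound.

r(k) = (k + 1)*(-k + (k + 1)**2 + 1)/(2*(k**2 - k + 2)) after simplifying.
Gosper form: A/B · C(k+1)/C(k) with A=k/2 + 1/2, B=1, C=k**2 - k + 2.
Need (k/2 + 1/2)·f(k+1) − (1)·f(k) = k**2 - k + 2.
From deg A=1, deg B=0, deg C=2: d=1.
Match coefficients ⇒ f(k) = 2*(k - 1).
So s_k = (B(k−1)f/C)·t_k = (2*(k - 1)/(k**2 - k + 2))·t_k = 2**(2 - k)*(k - 1)*factorial(k).
Δs = 2**(1 - k)*(k**2 - k + 2)*factorial(k), as required.

Yes. s_k = 2**(2 - k)*(k - 1)*factorial(k).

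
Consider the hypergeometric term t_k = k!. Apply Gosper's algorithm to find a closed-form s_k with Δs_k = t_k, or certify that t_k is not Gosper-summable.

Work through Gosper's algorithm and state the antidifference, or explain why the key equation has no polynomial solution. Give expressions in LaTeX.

Ratio r(k) = k + 1.
Factor: A=k + 1; B=1; C=1.
f must satisfy (k + 1)·f(k+1) − (1)·f(k) = 1.
From deg A=1, deg B=0, deg C=0: d=-1.
d = -1 < 0 ⇒ no nonzero polynomial f; not summable.

not Gosper-summable; s_k does not exist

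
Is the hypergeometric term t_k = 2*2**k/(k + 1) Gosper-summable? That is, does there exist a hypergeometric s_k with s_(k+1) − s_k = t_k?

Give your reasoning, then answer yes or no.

Step 1: r(k) = 2*(k + 1)/(k + 2).
Take A(k)=2*k + 2, B(k)=k + 2, C(k)=1.
Key eq: (2*k + 2)·f(k+1) = (k + 1)·f(k) + (1).
d = -1 from the (1,1,0) case.
Negative degree bound (-1): no f exists, t_k not Gosper-summable.

No; the degree bound rules out any f.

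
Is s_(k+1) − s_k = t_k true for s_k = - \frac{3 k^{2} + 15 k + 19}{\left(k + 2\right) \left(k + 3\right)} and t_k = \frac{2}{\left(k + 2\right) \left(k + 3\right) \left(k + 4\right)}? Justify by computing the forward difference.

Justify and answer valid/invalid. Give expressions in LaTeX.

s_(k+1) = (-15*k - 3*(k + 1)**2 - 34)/((k + 3)*(k + 4))
s_(k+1) − s_k = 2/(k**3 + 9*k**2 + 26*k + 24)
(s_(k+1) − s_k) − t_k = 0

Valid — Δs_k = t_k.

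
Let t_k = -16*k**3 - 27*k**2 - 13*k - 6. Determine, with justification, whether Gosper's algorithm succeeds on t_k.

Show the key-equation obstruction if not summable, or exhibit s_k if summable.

Yes. s_k = k*(-4*k**3 - k**2 + 3*k - 4).

Ratio r(k) = (16*k**3 + 75*k**2 + 115*k + 62)/(16*k**3 + 27*k**2 + 13*k + 6).
A = 1, B = 1, C = k**3 + 27*k**2/16 + 13*k/16 + 3/8.
Key eq: (1)·f(k+1) = (1)·f(k) + (k**3 + 27*k**2/16 + 13*k/16 + 3/8).
d = 4 from the (0,0,3) case.
Solving with deg f ≤ 4: f(k) = k*(4*k**3 + k**2 - 3*k + 4)/16.
So s_k = (B(k−1)f/C)·t_k = (k*(4*k**3 + k**2 - 3*k + 4)/(16*k**3 + 27*k**2 + 13*k + 6))·t_k = k*(-4*k**3 - k**2 + 3*k - 4).
s_(k+1) − s_k = -16*k**3 - 27*k**2 - 13*k - 6 = t_k.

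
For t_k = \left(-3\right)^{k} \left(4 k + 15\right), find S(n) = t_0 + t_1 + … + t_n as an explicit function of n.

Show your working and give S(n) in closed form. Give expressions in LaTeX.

Step 1: r(k) = 3*(-4*k - 19)/(4*k + 15).
Take A(k)=-3, B(k)=1, C(k)=k + 15/4.
Key eq: (-3)·f(k+1) = (1)·f(k) + (k + 15/4).
deg f ≤ 1 (via 0,0,1).
Solve for f: f(k) = -(k + 3)/4 (degree 1 ≤ 1).
Then R = B(k−1)f/C = -(k + 3)/(4*k + 15), so s_k = R(k)·t_k = (-3)**k*(-k - 3).
Δs = (-3)**k*(4*k + 15), as required.
Σ_(k=0)^n t_k = s_(n+1) − s_(0) = (3*(-3)**n*(n + 4)) − (-3), i.e. 3*(-3)**n*n + 12*(-3)**n + 3.

S(n) = 3 \left(-3\right)^{n} n + 12 \left(-3\right)^{n} + 3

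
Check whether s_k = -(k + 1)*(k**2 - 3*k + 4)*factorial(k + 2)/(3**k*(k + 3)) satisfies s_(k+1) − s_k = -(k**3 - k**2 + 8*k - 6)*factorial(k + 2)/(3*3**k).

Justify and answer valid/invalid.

Invalid: residual 2*(k**4 + 2*k**3 + 2*k**2 + 27*k - 30)*factorial(k + 2)/(3*3**k*(k + 3)*(k + 4)) ≠ 0.

s_(k+1) = -(k + 2)*(k**2 - k + 2)*factorial(k + 3)/(3*3**k*(k + 4))
s_(k+1) − s_k = -(k**5 + 4*k**4 + 9*k**3 + 34*k**2 - 12)*factorial(k + 2)/(3*3**k*(k + 3)*(k + 4))
(s_(k+1) − s_k) − t_k = 2*(k**4 + 2*k**3 + 2*k**2 + 27*k - 30)*factorial(k + 2)/(3*3**k*(k + 3)*(k + 4))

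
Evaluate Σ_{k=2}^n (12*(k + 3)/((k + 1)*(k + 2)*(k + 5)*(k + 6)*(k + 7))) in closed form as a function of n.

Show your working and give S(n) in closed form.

S(n) = (n**3 + 15*n**2 + 68*n - 84)/(42*(n**3 + 15*n**2 + 68*n + 84))

The ratio is (k + 1)*(k + 4)*(k + 5)/((k + 3)**2*(k + 8)).
Take A(k)=k + 1, B(k)=k + 8, C(k)=k**3 + 10*k**2 + 33*k + 36.
Solve (k + 1)·f(k+1) − (k + 7)·f(k) = k**3 + 10*k**2 + 33*k + 36.
Bound: deg f ≤ 6.
Solving with deg f ≤ 6: f(k) = k*(k + 2)*(k + 3)*(k + 4)*(k**2 + 12*k + 41)/90.
Certificate R = B(k−1)f/C = k*(k + 2)*(k + 7)*(k**2 + 12*k + 41)/(90*(k + 3)) gives s_k = 2*k*(k**2 + 12*k + 41)/(15*(k**3 + 12*k**2 + 41*k + 30)).
Check: Δs_k = 12*(k + 3)/(k**5 + 21*k**4 + 163*k**3 + 567*k**2 + 844*k + 420). ✓
Σ_(k=2)^n t_k = s_(n+1) − s_(2) = (2*(n**3 + 15*n**2 + 68*n + 54)/(15*(n**3 + 15*n**2 + 68*n + 84))) − (23/210), i.e. (n**3 + 15*n**2 + 68*n - 84)/(42*(n**3 + 15*n**2 + 68*n + 84)).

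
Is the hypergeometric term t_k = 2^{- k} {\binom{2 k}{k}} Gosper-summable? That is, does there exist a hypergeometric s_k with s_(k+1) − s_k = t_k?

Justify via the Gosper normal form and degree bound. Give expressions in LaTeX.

The ratio is (2*k + 1)/(k + 1).
Factor: A=2*k + 1; B=k + 1; C=1.
Set up (2*k + 1)·f(k+1) − (k)·f(k) − (1) = 0.
Bound: deg f ≤ -1.
Bound -1 < 0, so the key equation has no polynomial solution.

No; the degree bound rules out any f.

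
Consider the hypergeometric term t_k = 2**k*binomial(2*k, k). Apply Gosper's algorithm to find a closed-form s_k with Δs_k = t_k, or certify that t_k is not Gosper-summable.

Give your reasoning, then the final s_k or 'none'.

t_(k+1)/t_k = 4*(2*k + 1)/(k + 1).
Normal form (A,B,C) = (8*k + 4, k + 1, 1).
Need (8*k + 4)·f(k+1) − (k)·f(k) = 1.
Bound: deg f ≤ -1.
d = -1 < 0 ⇒ no nonzero polynomial f; not summable.

none (Gosper's algorithm certifies no s_k)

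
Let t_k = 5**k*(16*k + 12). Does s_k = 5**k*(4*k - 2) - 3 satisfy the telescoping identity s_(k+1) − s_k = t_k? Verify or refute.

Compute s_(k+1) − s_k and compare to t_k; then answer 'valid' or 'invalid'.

s_(k+1) = 5**(k + 1)*(4*k + 2) - 3
s_(k+1) − s_k = 5**k*(16*k + 12)
(s_(k+1) − s_k) − t_k = 0

Valid: the claim telescopes to t_k.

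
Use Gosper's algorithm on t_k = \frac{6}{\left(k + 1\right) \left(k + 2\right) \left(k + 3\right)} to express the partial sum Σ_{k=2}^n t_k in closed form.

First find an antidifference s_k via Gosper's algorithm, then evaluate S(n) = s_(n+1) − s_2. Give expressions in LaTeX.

S(n) = \frac{n^{2} + 5 n - 6}{4 \left(n^{2} + 5 n + 6\right)}

t_(k+1)/t_k = (k + 1)/(k + 4).
Factor: A=k + 1; B=k + 4; C=1.
Need (k + 1)·f(k+1) − (k + 3)·f(k) = 1.
From deg A=1, deg B=1, deg C=0: d=2.
A polynomial solution: f(k) = k*(k + 3)/4.
Certificate R = B(k−1)f/C = k*(k + 3)**2/4 gives s_k = 3*k*(k + 3)/(2*(k + 1)*(k + 2)).
Δs = 6/(k**3 + 6*k**2 + 11*k + 6), as required.
Evaluate: s_(n+1) = 3*(n**2 + 5*n + 4)/(2*(n**2 + 5*n + 6)); subtract s_(2) = 5/4 ⇒ S(n) = (n**2 + 5*n - 6)/(4*(n**2 + 5*n + 6)).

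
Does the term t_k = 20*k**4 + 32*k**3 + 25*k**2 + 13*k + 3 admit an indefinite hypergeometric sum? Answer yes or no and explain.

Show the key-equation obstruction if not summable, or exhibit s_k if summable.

Yes. s_k = k**2*(4*k**3 - 2*k**2 - k + 2).

Ratio r(k) = (20*k**4 + 112*k**3 + 241*k**2 + 239*k + 93)/(20*k**4 + 32*k**3 + 25*k**2 + 13*k + 3).
Factor: A=1; B=1; C=k**4 + 8*k**3/5 + 5*k**2/4 + 13*k/20 + 3/20.
Set up (1)·f(k+1) − (1)·f(k) − (k**4 + 8*k**3/5 + 5*k**2/4 + 13*k/20 + 3/20) = 0.
d = 5 from the (0,0,4) case.
Match coefficients ⇒ f(k) = k**2*(4*k**3 - 2*k**2 - k + 2)/20.
R(k) = B(k−1)·f(k)/C(k) = k**2*(4*k**3 - 2*k**2 - k + 2)/((2*k + 1)*(10*k**3 + 11*k**2 + 7*k + 3)); s_k = R·t_k = k**2*(4*k**3 - 2*k**2 - k + 2).
Verify: 20*k**4 + 32*k**3 + 25*k**2 + 13*k + 3 matches t_k.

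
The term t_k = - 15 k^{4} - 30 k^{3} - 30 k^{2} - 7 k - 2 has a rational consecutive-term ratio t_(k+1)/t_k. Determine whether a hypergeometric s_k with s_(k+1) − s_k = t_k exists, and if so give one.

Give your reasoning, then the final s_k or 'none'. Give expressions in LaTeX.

Step 1: r(k) = (15*k**4 + 90*k**3 + 210*k**2 + 217*k + 84)/(15*k**4 + 30*k**3 + 30*k**2 + 7*k + 2).
Take A(k)=1, B(k)=1, C(k)=k**4 + 2*k**3 + 2*k**2 + 7*k/15 + 2/15.
Need (1)·f(k+1) − (1)·f(k) = k**4 + 2*k**3 + 2*k**2 + 7*k/15 + 2/15.
Degrees (0,0,4) ⇒ d ≤ 5.
Solve for f: f(k) = k*(3*k**4 - 4*k + 3)/15 (degree 5 ≤ 5).
Then R = B(k−1)f/C = k*(3*k**4 - 4*k + 3)/(15*k**4 + 30*k**3 + 30*k**2 + 7*k + 2), so s_k = R(k)·t_k = k*(-3*k**4 + 4*k - 3).
Check: Δs_k = -15*k**4 - 30*k**3 - 30*k**2 - 7*k - 2. ✓

s_k = k \left(- 3 k^{4} + 4 k - 3\right)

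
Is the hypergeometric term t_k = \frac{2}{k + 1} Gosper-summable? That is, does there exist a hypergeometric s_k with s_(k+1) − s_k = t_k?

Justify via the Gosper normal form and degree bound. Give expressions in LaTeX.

Compute t_(k+1)/t_k: get (k + 1)/(k + 2).
Factor: A=k + 1; B=k + 2; C=1.
Set up (k + 1)·f(k+1) − (k + 1)·f(k) − (1) = 0.
deg f ≤ 0 (via 1,1,0).
Generic f = c0 gives residual -1; -1 = 0 cannot hold, so t_k is not Gosper-summable.

No — t_k has no hypergeometric antidifference.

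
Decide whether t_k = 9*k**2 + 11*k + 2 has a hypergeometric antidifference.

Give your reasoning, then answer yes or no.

Step 1: r(k) = (9*k**2 + 29*k + 22)/(9*k**2 + 11*k + 2).
Take A(k)=1, B(k)=1, C(k)=k**2 + 11*k/9 + 2/9.
Solve (1)·f(k+1) − (1)·f(k) = k**2 + 11*k/9 + 2/9.
Degrees (0,0,2) ⇒ d ≤ 3.
Coefficient equations give f(k) = k*(k + 1)*(3*k - 2)/9.
Certificate R = B(k−1)f/C = k*(3*k - 2)/(9*k + 2) gives s_k = k*(3*k**2 + k - 2).
Δs = 9*k**2 + 11*k + 2, as required.

Yes. s_k = k*(3*k**2 + k - 2).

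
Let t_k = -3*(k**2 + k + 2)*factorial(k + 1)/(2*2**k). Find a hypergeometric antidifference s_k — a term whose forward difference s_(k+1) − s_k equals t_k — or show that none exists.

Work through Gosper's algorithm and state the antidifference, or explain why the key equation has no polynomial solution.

s_k = -3*k*factorial(k + 1)/2**k

r(k) = (k + 2)*(k + (k + 1)**2 + 3)/(2*(k**2 + k + 2)) after simplifying.
Factor: A=k/2 + 1; B=1; C=k**2 + k + 2.
f must satisfy (k/2 + 1)·f(k+1) − (1)·f(k) = k**2 + k + 2.
From deg A=1, deg B=0, deg C=2: d=1.
A polynomial solution: f(k) = 2*k.
R(k) = B(k−1)·f(k)/C(k) = 2*k/(k**2 + k + 2); s_k = R·t_k = -3*k*factorial(k + 1)/2**k.
Check: Δs_k = -3*(k**2 + k + 2)*factorial(k + 1)/(2*2**k). ✓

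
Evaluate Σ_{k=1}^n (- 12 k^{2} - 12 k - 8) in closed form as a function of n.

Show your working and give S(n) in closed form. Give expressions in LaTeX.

S(n) = 4 n \left(- n^{2} - 3 n - 4\right)

Compute t_(k+1)/t_k: get (3*k**2 + 9*k + 8)/(3*k**2 + 3*k + 2).
So A=1 and B=1, with C=k**2 + k + 2/3.
Need (1)·f(k+1) − (1)·f(k) = k**2 + k + 2/3.
Bound: deg f ≤ 3.
Coefficient equations give f(k) = k*(k**2 + 1)/3.
Get s_k = R·t_k = 4*k*(-k**2 - 1) with R(k) = B(k−1)f(k)/C(k) = k*(k**2 + 1)/(3*k**2 + 3*k + 2).
Δs = -12*k**2 - 12*k - 8, as required.
Σ_(k=1)^n t_k = s_(n+1) − s_(1) = (-4*n**3 - 12*n**2 - 16*n - 8) − (-8), i.e. 4*n*(-n**2 - 3*n - 4).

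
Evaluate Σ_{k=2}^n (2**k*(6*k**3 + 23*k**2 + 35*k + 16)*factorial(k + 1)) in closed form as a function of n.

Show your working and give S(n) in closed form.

S(n) = 6*2**n*n**4*factorial(n) + 32*2**n*n**3*factorial(n) + 62*2**n*n**2*factorial(n) + 52*2**n*n*factorial(n) + 16*2**n*factorial(n) - 336

Compute t_(k+1)/t_k: get 2*(6*k**4 + 53*k**3 + 181*k**2 + 278*k + 160)/(6*k**3 + 23*k**2 + 35*k + 16).
Factor: A=2*k + 4; B=1; C=k**3 + 23*k**2/6 + 35*k/6 + 8/3.
Need (2*k + 4)·f(k+1) − (1)·f(k) = k**3 + 23*k**2/6 + 35*k/6 + 8/3.
Degrees (1,0,3) ⇒ d ≤ 2.
Solve for f: f(k) = k*(3*k + 1)/6 (degree 2 ≤ 2).
Certificate R = B(k−1)f/C = k*(3*k + 1)/(6*k**3 + 23*k**2 + 35*k + 16) gives s_k = 2**k*k*(3*k + 1)*factorial(k + 1).
Δs = 2**k*(6*k**3 + 23*k**2 + 35*k + 16)*factorial(k + 1), as required.
s_(n+1) = 2**(n + 1)*(n + 1)*(3*n + 4)*factorial(n + 2) and s_(2) = 336, so S(n) = 6*2**n*n**4*factorial(n) + 32*2**n*n**3*factorial(n) + 62*2**n*n**2*factorial(n) + 52*2**n*n*factorial(n) + 16*2**n*factorial(n) - 336.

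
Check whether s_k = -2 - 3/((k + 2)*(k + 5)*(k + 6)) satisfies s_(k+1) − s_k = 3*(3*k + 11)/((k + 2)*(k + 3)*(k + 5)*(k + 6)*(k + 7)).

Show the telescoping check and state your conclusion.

Valid: the claim telescopes to t_k.

s_(k+1) = -2 - 3/((k + 3)*(k + 6)*(k + 7))
s_(k+1) − s_k = 3*(3*k + 11)/(k**5 + 23*k**4 + 203*k**3 + 853*k**2 + 1692*k + 1260)
(s_(k+1) − s_k) − t_k = 0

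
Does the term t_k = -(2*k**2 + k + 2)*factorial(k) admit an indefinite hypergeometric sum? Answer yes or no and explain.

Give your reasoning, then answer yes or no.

Yes. s_k = -(2*k - 1)*factorial(k).

Step 1: r(k) = (k + 1)*(k + 2*(k + 1)**2 + 3)/(2*k**2 + k + 2).
So A=k + 1 and B=1, with C=k**2 + k/2 + 1.
Set up (k + 1)·f(k+1) − (1)·f(k) − (k**2 + k/2 + 1) = 0.
Bound: deg f ≤ 1.
Solving with deg f ≤ 1: f(k) = (2*k - 1)/2.
R(k) = B(k−1)·f(k)/C(k) = (2*k - 1)/(2*k**2 + k + 2); s_k = R·t_k = -(2*k - 1)*factorial(k).
Δs = -(2*k**2 + k + 2)*factorial(k), as required.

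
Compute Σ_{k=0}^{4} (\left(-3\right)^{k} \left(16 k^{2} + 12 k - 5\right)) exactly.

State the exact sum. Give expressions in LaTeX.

Σ = 20167

Step 1: r(k) = 3*(-16*k**2 - 44*k - 23)/(16*k**2 + 12*k - 5).
So A=-3 and B=1, with C=k**2 + 3*k/4 - 5/16.
Need (-3)·f(k+1) − (1)·f(k) = k**2 + 3*k/4 - 5/16.
Degrees (0,0,2) ⇒ d ≤ 2.
Coefficient equations give f(k) = -(4*k**2 - 3*k - 2)/16.
R(k) = B(k−1)·f(k)/C(k) = -(4*k**2 - 3*k - 2)/(16*k**2 + 12*k - 5); s_k = R·t_k = (-3)**k*(-4*k**2 + 3*k + 2).
Check: Δs_k = (-3)**k*(16*k**2 + 12*k - 5). ✓
Evaluate s at k=5 and k=0: 20169 and 2; difference 20167.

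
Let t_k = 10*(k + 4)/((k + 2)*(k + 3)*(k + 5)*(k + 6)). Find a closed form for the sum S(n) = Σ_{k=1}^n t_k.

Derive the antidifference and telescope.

The ratio is (k + 2)*(k + 5)**2/((k + 4)**2*(k + 7)).
So A=k + 2 and B=k + 7, with C=k**2 + 8*k + 16.
Key eq: (k + 2)·f(k+1) = (k + 6)·f(k) + (k**2 + 8*k + 16).
From deg A=1, deg B=1, deg C=2: d=4.
Coefficient equations give f(k) = k*(k + 3)*(k + 4)*(k + 7)/20.
Then R = B(k−1)f/C = k*(k + 3)*(k + 6)*(k + 7)/(20*(k + 4)), so s_k = R(k)·t_k = k*(k + 7)/(2*(k**2 + 7*k + 10)).
Verify: 10*(k + 4)/(k**4 + 16*k**3 + 91*k**2 + 216*k + 180) matches t_k.
Evaluate: s_(n+1) = (n**2 + 9*n + 8)/(2*(n**2 + 9*n + 18)); subtract s_(1) = 2/9 ⇒ S(n) = 5*n*(n + 9)/(18*(n**2 + 9*n + 18)).

S(n) = 5*n*(n + 9)/(18*(n**2 + 9*n + 18))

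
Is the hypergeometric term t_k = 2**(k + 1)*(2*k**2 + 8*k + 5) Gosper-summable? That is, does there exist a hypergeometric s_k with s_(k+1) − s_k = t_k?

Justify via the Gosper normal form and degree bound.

Yes. s_k = 2**(k + 1)*(2*k**2 + 1).

Ratio r(k) = 2*(2*k**2 + 12*k + 15)/(2*k**2 + 8*k + 5).
Factor: A=2; B=1; C=k**2 + 4*k + 5/2.
f must satisfy (2)·f(k+1) − (1)·f(k) = k**2 + 4*k + 5/2.
deg f ≤ 2 (via 0,0,2).
Coefficient equations give f(k) = (2*k**2 + 1)/2.
Get s_k = R·t_k = 2**(k + 1)*(2*k**2 + 1) with R(k) = B(k−1)f(k)/C(k) = (2*k**2 + 1)/(2*k**2 + 8*k + 5).
s_(k+1) − s_k = 2**(k + 1)*(2*k**2 + 8*k + 5) = t_k.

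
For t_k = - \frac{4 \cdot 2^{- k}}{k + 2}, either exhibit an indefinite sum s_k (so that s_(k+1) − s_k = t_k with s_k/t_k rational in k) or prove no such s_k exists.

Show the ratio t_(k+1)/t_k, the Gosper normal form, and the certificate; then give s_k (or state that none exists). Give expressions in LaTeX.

The ratio is (k + 2)/(2*(k + 3)).
Factor: A=k/2 + 1; B=k + 3; C=1.
f must satisfy (k/2 + 1)·f(k+1) − (k + 2)·f(k) = 1.
Degrees (1,1,0) ⇒ d ≤ -1.
Bound -1 < 0, so the key equation has no polynomial solution.

no hypergeometric antidifference exists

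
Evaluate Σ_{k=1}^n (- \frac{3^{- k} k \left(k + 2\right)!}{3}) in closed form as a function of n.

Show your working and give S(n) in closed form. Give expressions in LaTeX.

Ratio r(k) = (k + 1)*(k + 3)/(3*k).
A = k/3 + 1, B = 1, C = k.
f must satisfy (k/3 + 1)·f(k+1) − (1)·f(k) = k.
deg f ≤ 0 (via 1,0,1).
Solve for f: f(k) = 3 (degree 0 ≤ 0).
Then R = B(k−1)f/C = 3/k, so s_k = R(k)·t_k = -factorial(k + 2)/3**k.
Check: Δs_k = -k*factorial(k + 2)/(3*3**k). ✓
Σ_(k=1)^n t_k = s_(n+1) − s_(1) = (-3**(-n - 1)*factorial(n + 3)) − (-2), i.e. 2 - factorial(n + 3)/(3*3**n).

S(n) = 2 - \frac{3^{- n} \left(n + 3\right)!}{3}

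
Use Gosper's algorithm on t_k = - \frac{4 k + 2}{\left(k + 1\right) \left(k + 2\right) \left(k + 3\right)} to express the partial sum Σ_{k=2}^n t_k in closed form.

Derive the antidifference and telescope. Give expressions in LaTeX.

t_(k+1)/t_k = (k + 1)*(2*k + 3)/((k + 4)*(2*k + 1)).
Normal form (A,B,C) = (k + 1, k + 4, k + 1/2).
f must satisfy (k + 1)·f(k+1) − (k + 3)·f(k) = k + 1/2.
From deg A=1, deg B=1, deg C=1: d=2.
Coefficient equations give f(k) = k*(3*k + 1)/8.
R(k) = B(k−1)·f(k)/C(k) = k*(k + 3)*(3*k + 1)/(4*(2*k + 1)); s_k = R·t_k = -k*(3*k + 1)/(2*(k + 1)*(k + 2)).
Δs = 2*(-2*k - 1)/(k**3 + 6*k**2 + 11*k + 6), as required.
s_(n+1) = (-3*n**2 - 7*n - 4)/(2*(n**2 + 5*n + 6)) and s_(2) = -7/12, so S(n) = (-11*n**2 - 7*n + 18)/(12*(n**2 + 5*n + 6)).

S(n) = \frac{- 11 n^{2} - 7 n + 18}{12 \left(n^{2} + 5 n + 6\right)}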